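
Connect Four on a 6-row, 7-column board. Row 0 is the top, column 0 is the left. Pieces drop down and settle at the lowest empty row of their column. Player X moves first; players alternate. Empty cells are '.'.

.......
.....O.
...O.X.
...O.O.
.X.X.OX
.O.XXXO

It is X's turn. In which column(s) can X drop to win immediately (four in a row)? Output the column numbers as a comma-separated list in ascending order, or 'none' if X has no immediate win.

col 0: drop X → no win
col 1: drop X → no win
col 2: drop X → WIN!
col 3: drop X → no win
col 4: drop X → no win
col 5: drop X → no win
col 6: drop X → no win

Answer: 2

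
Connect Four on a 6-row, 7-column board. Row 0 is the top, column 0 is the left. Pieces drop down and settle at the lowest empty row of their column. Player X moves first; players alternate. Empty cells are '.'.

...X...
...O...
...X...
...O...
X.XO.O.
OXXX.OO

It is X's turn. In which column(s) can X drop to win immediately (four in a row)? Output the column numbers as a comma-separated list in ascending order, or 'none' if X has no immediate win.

Answer: 4

Derivation:
col 0: drop X → no win
col 1: drop X → no win
col 2: drop X → no win
col 4: drop X → WIN!
col 5: drop X → no win
col 6: drop X → no win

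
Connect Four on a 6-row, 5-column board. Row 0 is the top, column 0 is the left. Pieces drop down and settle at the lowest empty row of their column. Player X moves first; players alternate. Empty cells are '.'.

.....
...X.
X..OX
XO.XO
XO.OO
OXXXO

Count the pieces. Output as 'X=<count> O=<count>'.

X=9 O=8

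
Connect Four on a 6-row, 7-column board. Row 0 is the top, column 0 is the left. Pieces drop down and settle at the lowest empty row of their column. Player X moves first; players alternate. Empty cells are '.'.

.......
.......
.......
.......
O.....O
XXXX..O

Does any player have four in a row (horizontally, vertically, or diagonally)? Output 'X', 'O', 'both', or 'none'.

X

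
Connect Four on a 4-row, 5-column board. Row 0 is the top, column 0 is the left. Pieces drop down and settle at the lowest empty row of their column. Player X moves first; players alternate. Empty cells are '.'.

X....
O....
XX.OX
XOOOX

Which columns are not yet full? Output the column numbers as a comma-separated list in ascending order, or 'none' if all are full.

Answer: 1,2,3,4

Derivation:
col 0: top cell = 'X' → FULL
col 1: top cell = '.' → open
col 2: top cell = '.' → open
col 3: top cell = '.' → open
col 4: top cell = '.' → open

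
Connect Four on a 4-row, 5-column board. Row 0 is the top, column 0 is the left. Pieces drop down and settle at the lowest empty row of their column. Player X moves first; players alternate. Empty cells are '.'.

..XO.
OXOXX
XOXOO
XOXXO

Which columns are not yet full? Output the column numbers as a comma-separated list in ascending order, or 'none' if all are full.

col 0: top cell = '.' → open
col 1: top cell = '.' → open
col 2: top cell = 'X' → FULL
col 3: top cell = 'O' → FULL
col 4: top cell = '.' → open

Answer: 0,1,4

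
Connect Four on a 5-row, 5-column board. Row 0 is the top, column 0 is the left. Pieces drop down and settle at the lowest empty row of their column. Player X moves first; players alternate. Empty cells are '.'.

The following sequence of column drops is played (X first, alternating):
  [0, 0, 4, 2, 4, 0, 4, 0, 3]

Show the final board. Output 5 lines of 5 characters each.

Move 1: X drops in col 0, lands at row 4
Move 2: O drops in col 0, lands at row 3
Move 3: X drops in col 4, lands at row 4
Move 4: O drops in col 2, lands at row 4
Move 5: X drops in col 4, lands at row 3
Move 6: O drops in col 0, lands at row 2
Move 7: X drops in col 4, lands at row 2
Move 8: O drops in col 0, lands at row 1
Move 9: X drops in col 3, lands at row 4

Answer: .....
O....
O...X
O...X
X.OXX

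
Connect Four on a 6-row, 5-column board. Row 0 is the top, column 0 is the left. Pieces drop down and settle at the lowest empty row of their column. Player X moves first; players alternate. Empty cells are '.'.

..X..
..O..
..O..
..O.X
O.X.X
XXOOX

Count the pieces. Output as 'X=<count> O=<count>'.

X=7 O=6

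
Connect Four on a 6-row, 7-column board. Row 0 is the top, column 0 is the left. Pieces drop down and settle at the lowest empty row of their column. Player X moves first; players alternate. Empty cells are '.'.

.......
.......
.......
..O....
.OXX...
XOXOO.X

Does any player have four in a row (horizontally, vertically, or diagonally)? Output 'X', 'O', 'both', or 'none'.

none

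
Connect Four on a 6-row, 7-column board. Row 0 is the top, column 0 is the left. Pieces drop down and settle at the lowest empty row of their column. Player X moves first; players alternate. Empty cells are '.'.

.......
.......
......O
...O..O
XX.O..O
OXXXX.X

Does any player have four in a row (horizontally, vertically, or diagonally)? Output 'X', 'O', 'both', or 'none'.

X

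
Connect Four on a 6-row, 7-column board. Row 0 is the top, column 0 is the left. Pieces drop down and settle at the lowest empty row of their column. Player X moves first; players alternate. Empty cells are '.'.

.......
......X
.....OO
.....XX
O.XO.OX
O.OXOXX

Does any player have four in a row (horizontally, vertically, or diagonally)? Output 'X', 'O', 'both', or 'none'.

none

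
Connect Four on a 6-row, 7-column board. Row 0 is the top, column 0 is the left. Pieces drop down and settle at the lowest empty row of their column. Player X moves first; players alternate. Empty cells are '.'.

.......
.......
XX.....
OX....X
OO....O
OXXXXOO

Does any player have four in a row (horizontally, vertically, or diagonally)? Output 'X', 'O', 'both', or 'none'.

X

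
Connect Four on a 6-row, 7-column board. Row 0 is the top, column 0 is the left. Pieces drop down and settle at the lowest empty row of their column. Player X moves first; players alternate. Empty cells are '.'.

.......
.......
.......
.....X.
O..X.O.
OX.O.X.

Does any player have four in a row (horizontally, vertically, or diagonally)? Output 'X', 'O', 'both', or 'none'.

none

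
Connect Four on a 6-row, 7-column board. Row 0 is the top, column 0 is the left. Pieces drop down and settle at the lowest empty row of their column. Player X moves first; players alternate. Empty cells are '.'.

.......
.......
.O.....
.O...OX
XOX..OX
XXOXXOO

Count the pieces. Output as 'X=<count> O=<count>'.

X=8 O=8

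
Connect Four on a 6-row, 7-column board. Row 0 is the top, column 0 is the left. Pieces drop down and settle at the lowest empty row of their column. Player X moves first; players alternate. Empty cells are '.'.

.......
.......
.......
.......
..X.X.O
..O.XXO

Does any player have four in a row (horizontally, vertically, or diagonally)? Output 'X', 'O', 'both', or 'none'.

none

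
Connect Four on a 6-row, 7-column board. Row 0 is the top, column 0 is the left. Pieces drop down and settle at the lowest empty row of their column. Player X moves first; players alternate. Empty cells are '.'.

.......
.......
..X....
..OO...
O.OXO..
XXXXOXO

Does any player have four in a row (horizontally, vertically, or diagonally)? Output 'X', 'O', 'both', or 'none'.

X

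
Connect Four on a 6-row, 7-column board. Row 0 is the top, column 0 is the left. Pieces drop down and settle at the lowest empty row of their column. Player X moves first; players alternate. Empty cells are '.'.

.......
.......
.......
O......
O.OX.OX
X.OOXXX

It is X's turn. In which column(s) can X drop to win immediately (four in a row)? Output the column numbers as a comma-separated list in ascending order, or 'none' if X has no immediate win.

Answer: none

Derivation:
col 0: drop X → no win
col 1: drop X → no win
col 2: drop X → no win
col 3: drop X → no win
col 4: drop X → no win
col 5: drop X → no win
col 6: drop X → no win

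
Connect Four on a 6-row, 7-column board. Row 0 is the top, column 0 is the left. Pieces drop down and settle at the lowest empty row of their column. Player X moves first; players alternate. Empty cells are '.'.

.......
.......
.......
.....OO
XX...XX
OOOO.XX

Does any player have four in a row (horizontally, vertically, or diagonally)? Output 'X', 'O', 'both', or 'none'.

O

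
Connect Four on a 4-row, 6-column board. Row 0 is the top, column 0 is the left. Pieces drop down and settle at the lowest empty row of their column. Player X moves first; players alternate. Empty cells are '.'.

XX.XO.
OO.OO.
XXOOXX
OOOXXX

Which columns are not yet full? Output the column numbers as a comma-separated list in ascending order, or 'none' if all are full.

col 0: top cell = 'X' → FULL
col 1: top cell = 'X' → FULL
col 2: top cell = '.' → open
col 3: top cell = 'X' → FULL
col 4: top cell = 'O' → FULL
col 5: top cell = '.' → open

Answer: 2,5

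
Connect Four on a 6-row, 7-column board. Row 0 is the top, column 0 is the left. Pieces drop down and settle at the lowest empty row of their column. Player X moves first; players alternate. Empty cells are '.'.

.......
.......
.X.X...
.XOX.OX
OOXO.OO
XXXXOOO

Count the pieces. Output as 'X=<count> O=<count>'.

X=10 O=10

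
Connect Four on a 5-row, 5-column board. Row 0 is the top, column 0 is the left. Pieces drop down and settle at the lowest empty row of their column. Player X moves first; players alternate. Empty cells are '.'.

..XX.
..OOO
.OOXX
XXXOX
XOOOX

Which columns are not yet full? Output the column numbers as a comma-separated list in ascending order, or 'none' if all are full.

col 0: top cell = '.' → open
col 1: top cell = '.' → open
col 2: top cell = 'X' → FULL
col 3: top cell = 'X' → FULL
col 4: top cell = '.' → open

Answer: 0,1,4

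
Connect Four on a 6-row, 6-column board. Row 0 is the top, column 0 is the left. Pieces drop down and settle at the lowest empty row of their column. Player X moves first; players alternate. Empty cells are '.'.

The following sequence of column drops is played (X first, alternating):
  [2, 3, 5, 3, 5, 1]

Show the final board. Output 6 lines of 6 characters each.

Answer: ......
......
......
......
...O.X
.OXO.X

Derivation:
Move 1: X drops in col 2, lands at row 5
Move 2: O drops in col 3, lands at row 5
Move 3: X drops in col 5, lands at row 5
Move 4: O drops in col 3, lands at row 4
Move 5: X drops in col 5, lands at row 4
Move 6: O drops in col 1, lands at row 5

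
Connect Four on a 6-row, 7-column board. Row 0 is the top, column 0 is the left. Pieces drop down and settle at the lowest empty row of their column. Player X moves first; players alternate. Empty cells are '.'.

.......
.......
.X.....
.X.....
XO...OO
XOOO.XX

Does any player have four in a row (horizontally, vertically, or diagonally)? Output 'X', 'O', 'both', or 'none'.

none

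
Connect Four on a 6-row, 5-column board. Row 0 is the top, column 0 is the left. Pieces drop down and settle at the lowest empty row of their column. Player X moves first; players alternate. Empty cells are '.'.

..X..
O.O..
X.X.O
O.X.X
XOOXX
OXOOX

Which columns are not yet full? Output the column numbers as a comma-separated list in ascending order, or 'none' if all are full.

col 0: top cell = '.' → open
col 1: top cell = '.' → open
col 2: top cell = 'X' → FULL
col 3: top cell = '.' → open
col 4: top cell = '.' → open

Answer: 0,1,3,4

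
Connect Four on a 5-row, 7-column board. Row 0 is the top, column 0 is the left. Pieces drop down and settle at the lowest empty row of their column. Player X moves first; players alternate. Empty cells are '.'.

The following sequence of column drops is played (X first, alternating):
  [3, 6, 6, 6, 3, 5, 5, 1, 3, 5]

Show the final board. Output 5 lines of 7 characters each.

Move 1: X drops in col 3, lands at row 4
Move 2: O drops in col 6, lands at row 4
Move 3: X drops in col 6, lands at row 3
Move 4: O drops in col 6, lands at row 2
Move 5: X drops in col 3, lands at row 3
Move 6: O drops in col 5, lands at row 4
Move 7: X drops in col 5, lands at row 3
Move 8: O drops in col 1, lands at row 4
Move 9: X drops in col 3, lands at row 2
Move 10: O drops in col 5, lands at row 2

Answer: .......
.......
...X.OO
...X.XX
.O.X.OO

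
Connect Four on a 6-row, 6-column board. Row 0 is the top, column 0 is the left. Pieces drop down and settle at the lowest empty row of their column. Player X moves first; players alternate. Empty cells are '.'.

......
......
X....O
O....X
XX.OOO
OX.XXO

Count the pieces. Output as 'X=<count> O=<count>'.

X=7 O=7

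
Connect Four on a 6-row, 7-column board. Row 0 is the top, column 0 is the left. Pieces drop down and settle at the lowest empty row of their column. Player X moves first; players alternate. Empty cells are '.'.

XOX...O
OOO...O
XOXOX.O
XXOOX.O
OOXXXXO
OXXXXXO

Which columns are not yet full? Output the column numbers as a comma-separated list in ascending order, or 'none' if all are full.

Answer: 3,4,5

Derivation:
col 0: top cell = 'X' → FULL
col 1: top cell = 'O' → FULL
col 2: top cell = 'X' → FULL
col 3: top cell = '.' → open
col 4: top cell = '.' → open
col 5: top cell = '.' → open
col 6: top cell = 'O' → FULL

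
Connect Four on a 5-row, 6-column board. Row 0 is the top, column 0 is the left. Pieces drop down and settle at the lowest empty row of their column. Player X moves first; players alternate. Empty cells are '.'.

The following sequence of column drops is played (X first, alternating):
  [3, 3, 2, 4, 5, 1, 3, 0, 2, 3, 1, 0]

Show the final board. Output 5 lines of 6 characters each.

Move 1: X drops in col 3, lands at row 4
Move 2: O drops in col 3, lands at row 3
Move 3: X drops in col 2, lands at row 4
Move 4: O drops in col 4, lands at row 4
Move 5: X drops in col 5, lands at row 4
Move 6: O drops in col 1, lands at row 4
Move 7: X drops in col 3, lands at row 2
Move 8: O drops in col 0, lands at row 4
Move 9: X drops in col 2, lands at row 3
Move 10: O drops in col 3, lands at row 1
Move 11: X drops in col 1, lands at row 3
Move 12: O drops in col 0, lands at row 3

Answer: ......
...O..
...X..
OXXO..
OOXXOX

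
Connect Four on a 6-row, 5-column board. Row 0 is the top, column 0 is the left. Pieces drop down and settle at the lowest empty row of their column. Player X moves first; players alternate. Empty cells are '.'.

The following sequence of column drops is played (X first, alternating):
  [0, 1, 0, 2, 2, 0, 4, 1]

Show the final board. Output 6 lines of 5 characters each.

Answer: .....
.....
.....
O....
XOX..
XOO.X

Derivation:
Move 1: X drops in col 0, lands at row 5
Move 2: O drops in col 1, lands at row 5
Move 3: X drops in col 0, lands at row 4
Move 4: O drops in col 2, lands at row 5
Move 5: X drops in col 2, lands at row 4
Move 6: O drops in col 0, lands at row 3
Move 7: X drops in col 4, lands at row 5
Move 8: O drops in col 1, lands at row 4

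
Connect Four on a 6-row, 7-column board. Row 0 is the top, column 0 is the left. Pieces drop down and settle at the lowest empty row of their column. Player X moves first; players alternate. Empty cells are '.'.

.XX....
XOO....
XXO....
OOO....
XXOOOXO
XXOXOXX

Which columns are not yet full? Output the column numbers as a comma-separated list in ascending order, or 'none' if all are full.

col 0: top cell = '.' → open
col 1: top cell = 'X' → FULL
col 2: top cell = 'X' → FULL
col 3: top cell = '.' → open
col 4: top cell = '.' → open
col 5: top cell = '.' → open
col 6: top cell = '.' → open

Answer: 0,3,4,5,6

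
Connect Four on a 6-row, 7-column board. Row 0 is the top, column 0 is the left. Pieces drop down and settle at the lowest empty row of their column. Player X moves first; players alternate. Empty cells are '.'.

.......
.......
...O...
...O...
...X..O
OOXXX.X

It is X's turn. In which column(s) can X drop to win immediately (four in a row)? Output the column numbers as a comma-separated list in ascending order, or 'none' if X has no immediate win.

col 0: drop X → no win
col 1: drop X → no win
col 2: drop X → no win
col 3: drop X → no win
col 4: drop X → no win
col 5: drop X → WIN!
col 6: drop X → no win

Answer: 5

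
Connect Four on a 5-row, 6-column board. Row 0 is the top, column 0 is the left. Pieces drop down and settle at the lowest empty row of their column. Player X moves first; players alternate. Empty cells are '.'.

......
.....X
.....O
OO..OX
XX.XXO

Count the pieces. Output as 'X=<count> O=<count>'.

X=6 O=5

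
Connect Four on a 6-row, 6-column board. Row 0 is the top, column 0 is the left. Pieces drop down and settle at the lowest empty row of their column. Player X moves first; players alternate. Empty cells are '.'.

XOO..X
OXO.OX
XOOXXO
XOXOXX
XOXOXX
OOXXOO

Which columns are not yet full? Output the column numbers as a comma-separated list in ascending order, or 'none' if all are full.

Answer: 3,4

Derivation:
col 0: top cell = 'X' → FULL
col 1: top cell = 'O' → FULL
col 2: top cell = 'O' → FULL
col 3: top cell = '.' → open
col 4: top cell = '.' → open
col 5: top cell = 'X' → FULL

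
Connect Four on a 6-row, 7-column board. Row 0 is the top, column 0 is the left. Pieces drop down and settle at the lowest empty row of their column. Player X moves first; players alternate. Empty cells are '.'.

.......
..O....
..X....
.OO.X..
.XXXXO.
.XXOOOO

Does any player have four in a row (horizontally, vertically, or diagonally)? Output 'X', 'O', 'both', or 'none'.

both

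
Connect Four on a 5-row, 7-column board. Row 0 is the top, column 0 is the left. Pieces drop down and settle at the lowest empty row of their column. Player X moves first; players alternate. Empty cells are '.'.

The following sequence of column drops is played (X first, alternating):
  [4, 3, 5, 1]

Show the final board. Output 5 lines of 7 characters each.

Move 1: X drops in col 4, lands at row 4
Move 2: O drops in col 3, lands at row 4
Move 3: X drops in col 5, lands at row 4
Move 4: O drops in col 1, lands at row 4

Answer: .......
.......
.......
.......
.O.OXX.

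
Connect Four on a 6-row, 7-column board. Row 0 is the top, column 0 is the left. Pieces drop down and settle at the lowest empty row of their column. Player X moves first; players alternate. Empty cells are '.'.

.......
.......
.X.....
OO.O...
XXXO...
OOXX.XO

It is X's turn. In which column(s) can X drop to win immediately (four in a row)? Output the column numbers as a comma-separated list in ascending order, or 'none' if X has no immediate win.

Answer: 4

Derivation:
col 0: drop X → no win
col 1: drop X → no win
col 2: drop X → no win
col 3: drop X → no win
col 4: drop X → WIN!
col 5: drop X → no win
col 6: drop X → no win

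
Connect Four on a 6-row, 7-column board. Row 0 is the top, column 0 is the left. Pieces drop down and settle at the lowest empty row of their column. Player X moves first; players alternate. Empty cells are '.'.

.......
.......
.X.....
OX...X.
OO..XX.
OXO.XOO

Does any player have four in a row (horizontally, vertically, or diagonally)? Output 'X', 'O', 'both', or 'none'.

none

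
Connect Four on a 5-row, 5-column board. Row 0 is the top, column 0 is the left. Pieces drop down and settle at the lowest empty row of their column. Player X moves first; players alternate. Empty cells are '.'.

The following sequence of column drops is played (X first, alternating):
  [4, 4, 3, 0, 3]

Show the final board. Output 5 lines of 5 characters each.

Answer: .....
.....
.....
...XO
O..XX

Derivation:
Move 1: X drops in col 4, lands at row 4
Move 2: O drops in col 4, lands at row 3
Move 3: X drops in col 3, lands at row 4
Move 4: O drops in col 0, lands at row 4
Move 5: X drops in col 3, lands at row 3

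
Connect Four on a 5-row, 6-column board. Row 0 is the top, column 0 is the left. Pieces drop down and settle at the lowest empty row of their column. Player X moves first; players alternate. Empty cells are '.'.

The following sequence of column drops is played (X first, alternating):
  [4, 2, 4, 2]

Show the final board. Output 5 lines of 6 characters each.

Answer: ......
......
......
..O.X.
..O.X.

Derivation:
Move 1: X drops in col 4, lands at row 4
Move 2: O drops in col 2, lands at row 4
Move 3: X drops in col 4, lands at row 3
Move 4: O drops in col 2, lands at row 3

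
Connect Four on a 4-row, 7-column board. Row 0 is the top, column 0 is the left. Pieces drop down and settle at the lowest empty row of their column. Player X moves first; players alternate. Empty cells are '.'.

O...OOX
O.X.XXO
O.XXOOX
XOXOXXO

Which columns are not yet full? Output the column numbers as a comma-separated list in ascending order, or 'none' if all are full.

col 0: top cell = 'O' → FULL
col 1: top cell = '.' → open
col 2: top cell = '.' → open
col 3: top cell = '.' → open
col 4: top cell = 'O' → FULL
col 5: top cell = 'O' → FULL
col 6: top cell = 'X' → FULL

Answer: 1,2,3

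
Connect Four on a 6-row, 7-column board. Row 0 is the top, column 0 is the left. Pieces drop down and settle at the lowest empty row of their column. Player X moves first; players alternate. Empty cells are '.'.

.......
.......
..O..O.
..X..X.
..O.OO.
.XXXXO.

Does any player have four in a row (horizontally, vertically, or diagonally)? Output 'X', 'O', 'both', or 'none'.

X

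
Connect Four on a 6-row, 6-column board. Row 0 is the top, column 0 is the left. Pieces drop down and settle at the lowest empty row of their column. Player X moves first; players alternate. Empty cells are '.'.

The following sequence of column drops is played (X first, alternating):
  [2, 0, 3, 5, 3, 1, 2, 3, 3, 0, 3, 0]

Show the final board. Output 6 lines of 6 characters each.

Answer: ......
...X..
...X..
O..O..
O.XX..
OOXX.O

Derivation:
Move 1: X drops in col 2, lands at row 5
Move 2: O drops in col 0, lands at row 5
Move 3: X drops in col 3, lands at row 5
Move 4: O drops in col 5, lands at row 5
Move 5: X drops in col 3, lands at row 4
Move 6: O drops in col 1, lands at row 5
Move 7: X drops in col 2, lands at row 4
Move 8: O drops in col 3, lands at row 3
Move 9: X drops in col 3, lands at row 2
Move 10: O drops in col 0, lands at row 4
Move 11: X drops in col 3, lands at row 1
Move 12: O drops in col 0, lands at row 3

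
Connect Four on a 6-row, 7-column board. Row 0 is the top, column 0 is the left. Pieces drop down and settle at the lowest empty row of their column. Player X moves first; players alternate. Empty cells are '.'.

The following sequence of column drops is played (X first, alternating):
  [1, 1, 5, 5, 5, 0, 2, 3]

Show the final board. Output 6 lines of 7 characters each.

Move 1: X drops in col 1, lands at row 5
Move 2: O drops in col 1, lands at row 4
Move 3: X drops in col 5, lands at row 5
Move 4: O drops in col 5, lands at row 4
Move 5: X drops in col 5, lands at row 3
Move 6: O drops in col 0, lands at row 5
Move 7: X drops in col 2, lands at row 5
Move 8: O drops in col 3, lands at row 5

Answer: .......
.......
.......
.....X.
.O...O.
OXXO.X.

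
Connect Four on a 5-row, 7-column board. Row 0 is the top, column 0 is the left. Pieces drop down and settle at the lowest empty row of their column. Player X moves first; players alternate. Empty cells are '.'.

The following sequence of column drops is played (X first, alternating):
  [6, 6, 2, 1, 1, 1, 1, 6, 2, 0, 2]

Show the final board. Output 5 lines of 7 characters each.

Move 1: X drops in col 6, lands at row 4
Move 2: O drops in col 6, lands at row 3
Move 3: X drops in col 2, lands at row 4
Move 4: O drops in col 1, lands at row 4
Move 5: X drops in col 1, lands at row 3
Move 6: O drops in col 1, lands at row 2
Move 7: X drops in col 1, lands at row 1
Move 8: O drops in col 6, lands at row 2
Move 9: X drops in col 2, lands at row 3
Move 10: O drops in col 0, lands at row 4
Move 11: X drops in col 2, lands at row 2

Answer: .......
.X.....
.OX...O
.XX...O
OOX...X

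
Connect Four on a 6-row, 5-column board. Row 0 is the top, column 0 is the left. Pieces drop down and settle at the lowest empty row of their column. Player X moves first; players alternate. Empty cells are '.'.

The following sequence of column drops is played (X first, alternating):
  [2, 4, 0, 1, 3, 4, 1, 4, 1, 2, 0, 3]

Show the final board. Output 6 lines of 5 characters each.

Answer: .....
.....
.....
.X..O
XXOOO
XOXXO

Derivation:
Move 1: X drops in col 2, lands at row 5
Move 2: O drops in col 4, lands at row 5
Move 3: X drops in col 0, lands at row 5
Move 4: O drops in col 1, lands at row 5
Move 5: X drops in col 3, lands at row 5
Move 6: O drops in col 4, lands at row 4
Move 7: X drops in col 1, lands at row 4
Move 8: O drops in col 4, lands at row 3
Move 9: X drops in col 1, lands at row 3
Move 10: O drops in col 2, lands at row 4
Move 11: X drops in col 0, lands at row 4
Move 12: O drops in col 3, lands at row 4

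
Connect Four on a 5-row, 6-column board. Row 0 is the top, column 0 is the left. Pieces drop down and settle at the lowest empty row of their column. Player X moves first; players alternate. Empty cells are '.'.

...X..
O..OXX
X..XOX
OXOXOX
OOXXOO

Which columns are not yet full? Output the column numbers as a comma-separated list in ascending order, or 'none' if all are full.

Answer: 0,1,2,4,5

Derivation:
col 0: top cell = '.' → open
col 1: top cell = '.' → open
col 2: top cell = '.' → open
col 3: top cell = 'X' → FULL
col 4: top cell = '.' → open
col 5: top cell = '.' → open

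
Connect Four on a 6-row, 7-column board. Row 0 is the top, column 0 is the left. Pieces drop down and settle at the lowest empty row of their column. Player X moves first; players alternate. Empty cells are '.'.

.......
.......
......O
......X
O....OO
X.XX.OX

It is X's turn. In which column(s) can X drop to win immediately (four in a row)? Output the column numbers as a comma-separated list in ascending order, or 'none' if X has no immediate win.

Answer: 1

Derivation:
col 0: drop X → no win
col 1: drop X → WIN!
col 2: drop X → no win
col 3: drop X → no win
col 4: drop X → no win
col 5: drop X → no win
col 6: drop X → no win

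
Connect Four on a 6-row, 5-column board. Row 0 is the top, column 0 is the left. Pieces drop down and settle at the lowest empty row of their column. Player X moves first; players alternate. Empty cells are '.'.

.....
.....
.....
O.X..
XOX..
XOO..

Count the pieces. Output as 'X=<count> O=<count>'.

X=4 O=4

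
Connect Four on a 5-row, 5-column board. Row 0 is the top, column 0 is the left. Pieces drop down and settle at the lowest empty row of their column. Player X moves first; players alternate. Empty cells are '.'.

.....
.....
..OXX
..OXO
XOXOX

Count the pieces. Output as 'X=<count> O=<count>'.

X=6 O=5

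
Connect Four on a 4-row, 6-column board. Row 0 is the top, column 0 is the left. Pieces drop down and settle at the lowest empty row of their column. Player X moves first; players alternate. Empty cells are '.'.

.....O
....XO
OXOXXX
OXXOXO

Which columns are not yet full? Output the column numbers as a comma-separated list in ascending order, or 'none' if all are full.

Answer: 0,1,2,3,4

Derivation:
col 0: top cell = '.' → open
col 1: top cell = '.' → open
col 2: top cell = '.' → open
col 3: top cell = '.' → open
col 4: top cell = '.' → open
col 5: top cell = 'O' → FULL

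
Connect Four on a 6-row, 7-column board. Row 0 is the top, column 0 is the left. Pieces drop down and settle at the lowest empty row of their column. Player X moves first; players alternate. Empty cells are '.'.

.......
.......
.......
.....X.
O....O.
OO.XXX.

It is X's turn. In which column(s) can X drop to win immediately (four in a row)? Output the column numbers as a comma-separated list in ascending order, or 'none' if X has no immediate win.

Answer: 2,6

Derivation:
col 0: drop X → no win
col 1: drop X → no win
col 2: drop X → WIN!
col 3: drop X → no win
col 4: drop X → no win
col 5: drop X → no win
col 6: drop X → WIN!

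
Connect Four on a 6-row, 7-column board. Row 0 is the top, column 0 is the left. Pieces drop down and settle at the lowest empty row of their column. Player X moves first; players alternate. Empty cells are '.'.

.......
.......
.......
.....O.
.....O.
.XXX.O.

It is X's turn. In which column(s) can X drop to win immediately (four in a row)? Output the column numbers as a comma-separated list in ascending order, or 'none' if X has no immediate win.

Answer: 0,4

Derivation:
col 0: drop X → WIN!
col 1: drop X → no win
col 2: drop X → no win
col 3: drop X → no win
col 4: drop X → WIN!
col 5: drop X → no win
col 6: drop X → no win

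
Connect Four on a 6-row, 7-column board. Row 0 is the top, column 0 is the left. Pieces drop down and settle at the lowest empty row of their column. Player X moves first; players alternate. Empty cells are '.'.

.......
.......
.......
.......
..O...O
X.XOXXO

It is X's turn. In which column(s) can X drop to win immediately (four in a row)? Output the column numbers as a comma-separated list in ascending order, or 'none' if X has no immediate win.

Answer: none

Derivation:
col 0: drop X → no win
col 1: drop X → no win
col 2: drop X → no win
col 3: drop X → no win
col 4: drop X → no win
col 5: drop X → no win
col 6: drop X → no win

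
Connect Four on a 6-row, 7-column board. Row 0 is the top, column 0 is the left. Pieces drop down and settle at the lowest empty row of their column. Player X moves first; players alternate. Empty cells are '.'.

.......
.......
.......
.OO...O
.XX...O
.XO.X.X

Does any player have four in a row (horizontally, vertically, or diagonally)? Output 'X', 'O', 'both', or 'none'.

none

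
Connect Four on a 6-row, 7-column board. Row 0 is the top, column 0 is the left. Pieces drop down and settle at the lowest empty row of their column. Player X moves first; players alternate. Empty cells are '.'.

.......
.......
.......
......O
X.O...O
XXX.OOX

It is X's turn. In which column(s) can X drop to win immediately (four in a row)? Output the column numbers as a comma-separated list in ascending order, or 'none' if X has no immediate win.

Answer: 3

Derivation:
col 0: drop X → no win
col 1: drop X → no win
col 2: drop X → no win
col 3: drop X → WIN!
col 4: drop X → no win
col 5: drop X → no win
col 6: drop X → no win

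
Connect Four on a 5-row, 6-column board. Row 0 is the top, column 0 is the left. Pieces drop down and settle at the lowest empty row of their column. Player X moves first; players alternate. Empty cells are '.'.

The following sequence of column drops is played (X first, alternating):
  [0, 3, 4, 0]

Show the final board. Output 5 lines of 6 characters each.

Move 1: X drops in col 0, lands at row 4
Move 2: O drops in col 3, lands at row 4
Move 3: X drops in col 4, lands at row 4
Move 4: O drops in col 0, lands at row 3

Answer: ......
......
......
O.....
X..OX.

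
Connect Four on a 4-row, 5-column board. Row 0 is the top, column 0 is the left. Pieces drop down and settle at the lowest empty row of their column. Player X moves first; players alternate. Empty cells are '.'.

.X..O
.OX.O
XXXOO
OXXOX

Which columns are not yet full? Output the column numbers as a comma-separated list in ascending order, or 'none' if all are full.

Answer: 0,2,3

Derivation:
col 0: top cell = '.' → open
col 1: top cell = 'X' → FULL
col 2: top cell = '.' → open
col 3: top cell = '.' → open
col 4: top cell = 'O' → FULL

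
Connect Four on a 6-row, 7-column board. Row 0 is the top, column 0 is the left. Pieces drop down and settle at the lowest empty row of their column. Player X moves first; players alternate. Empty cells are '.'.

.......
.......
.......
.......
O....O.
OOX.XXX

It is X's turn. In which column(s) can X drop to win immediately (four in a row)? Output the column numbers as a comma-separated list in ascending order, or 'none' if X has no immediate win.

col 0: drop X → no win
col 1: drop X → no win
col 2: drop X → no win
col 3: drop X → WIN!
col 4: drop X → no win
col 5: drop X → no win
col 6: drop X → no win

Answer: 3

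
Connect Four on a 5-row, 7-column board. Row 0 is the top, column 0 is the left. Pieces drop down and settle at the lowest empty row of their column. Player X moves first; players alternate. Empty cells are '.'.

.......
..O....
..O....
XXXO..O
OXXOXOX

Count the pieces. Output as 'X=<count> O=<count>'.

X=7 O=7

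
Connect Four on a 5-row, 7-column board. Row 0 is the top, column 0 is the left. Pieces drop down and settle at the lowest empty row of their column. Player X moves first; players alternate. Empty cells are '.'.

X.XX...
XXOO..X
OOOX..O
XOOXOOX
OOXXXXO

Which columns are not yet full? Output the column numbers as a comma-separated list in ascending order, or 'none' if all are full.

col 0: top cell = 'X' → FULL
col 1: top cell = '.' → open
col 2: top cell = 'X' → FULL
col 3: top cell = 'X' → FULL
col 4: top cell = '.' → open
col 5: top cell = '.' → open
col 6: top cell = '.' → open

Answer: 1,4,5,6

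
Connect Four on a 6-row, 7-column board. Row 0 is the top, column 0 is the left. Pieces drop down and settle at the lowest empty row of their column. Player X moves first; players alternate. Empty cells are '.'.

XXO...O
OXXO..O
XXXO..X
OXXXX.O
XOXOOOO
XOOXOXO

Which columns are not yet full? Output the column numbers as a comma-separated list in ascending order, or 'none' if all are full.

Answer: 3,4,5

Derivation:
col 0: top cell = 'X' → FULL
col 1: top cell = 'X' → FULL
col 2: top cell = 'O' → FULL
col 3: top cell = '.' → open
col 4: top cell = '.' → open
col 5: top cell = '.' → open
col 6: top cell = 'O' → FULL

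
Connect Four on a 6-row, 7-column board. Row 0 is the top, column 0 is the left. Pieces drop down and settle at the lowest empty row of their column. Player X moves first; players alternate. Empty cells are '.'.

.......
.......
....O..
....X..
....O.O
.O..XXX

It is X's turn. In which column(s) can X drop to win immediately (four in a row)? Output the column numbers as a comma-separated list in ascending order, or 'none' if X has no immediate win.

col 0: drop X → no win
col 1: drop X → no win
col 2: drop X → no win
col 3: drop X → WIN!
col 4: drop X → no win
col 5: drop X → no win
col 6: drop X → no win

Answer: 3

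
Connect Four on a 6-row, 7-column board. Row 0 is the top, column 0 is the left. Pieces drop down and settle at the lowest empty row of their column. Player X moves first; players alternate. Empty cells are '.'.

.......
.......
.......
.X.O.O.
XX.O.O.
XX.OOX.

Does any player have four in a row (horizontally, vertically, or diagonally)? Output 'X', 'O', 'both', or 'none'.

none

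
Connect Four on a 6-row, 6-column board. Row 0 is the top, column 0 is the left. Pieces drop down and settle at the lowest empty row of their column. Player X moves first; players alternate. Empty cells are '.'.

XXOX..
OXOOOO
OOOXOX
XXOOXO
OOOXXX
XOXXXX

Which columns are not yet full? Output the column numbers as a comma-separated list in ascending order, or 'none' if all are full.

Answer: 4,5

Derivation:
col 0: top cell = 'X' → FULL
col 1: top cell = 'X' → FULL
col 2: top cell = 'O' → FULL
col 3: top cell = 'X' → FULL
col 4: top cell = '.' → open
col 5: top cell = '.' → open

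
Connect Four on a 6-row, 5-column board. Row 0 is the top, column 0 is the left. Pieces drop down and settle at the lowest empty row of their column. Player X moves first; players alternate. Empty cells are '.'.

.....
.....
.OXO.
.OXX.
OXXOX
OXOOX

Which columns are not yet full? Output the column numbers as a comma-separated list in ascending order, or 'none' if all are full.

col 0: top cell = '.' → open
col 1: top cell = '.' → open
col 2: top cell = '.' → open
col 3: top cell = '.' → open
col 4: top cell = '.' → open

Answer: 0,1,2,3,4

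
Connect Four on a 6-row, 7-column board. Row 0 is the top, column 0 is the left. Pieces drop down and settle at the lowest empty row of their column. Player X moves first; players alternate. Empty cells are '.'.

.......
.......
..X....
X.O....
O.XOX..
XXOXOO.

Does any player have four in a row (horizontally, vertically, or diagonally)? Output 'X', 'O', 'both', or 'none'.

none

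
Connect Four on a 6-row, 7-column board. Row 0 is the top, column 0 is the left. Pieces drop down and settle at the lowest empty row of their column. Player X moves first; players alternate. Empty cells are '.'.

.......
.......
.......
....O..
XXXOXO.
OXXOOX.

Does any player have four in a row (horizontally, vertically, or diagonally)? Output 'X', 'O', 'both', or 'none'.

none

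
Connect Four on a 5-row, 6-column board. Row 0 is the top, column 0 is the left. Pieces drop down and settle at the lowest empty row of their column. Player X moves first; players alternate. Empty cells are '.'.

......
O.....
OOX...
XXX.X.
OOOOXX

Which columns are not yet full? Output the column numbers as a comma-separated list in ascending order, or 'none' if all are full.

Answer: 0,1,2,3,4,5

Derivation:
col 0: top cell = '.' → open
col 1: top cell = '.' → open
col 2: top cell = '.' → open
col 3: top cell = '.' → open
col 4: top cell = '.' → open
col 5: top cell = '.' → open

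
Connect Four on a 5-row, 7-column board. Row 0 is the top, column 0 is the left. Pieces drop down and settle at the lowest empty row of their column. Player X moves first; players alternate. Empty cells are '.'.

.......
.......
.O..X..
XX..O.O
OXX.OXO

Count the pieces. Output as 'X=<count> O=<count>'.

X=6 O=6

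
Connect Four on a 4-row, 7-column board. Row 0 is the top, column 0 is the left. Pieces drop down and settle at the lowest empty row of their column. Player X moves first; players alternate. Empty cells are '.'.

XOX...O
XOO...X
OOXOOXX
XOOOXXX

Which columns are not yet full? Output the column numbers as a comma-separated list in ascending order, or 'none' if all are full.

col 0: top cell = 'X' → FULL
col 1: top cell = 'O' → FULL
col 2: top cell = 'X' → FULL
col 3: top cell = '.' → open
col 4: top cell = '.' → open
col 5: top cell = '.' → open
col 6: top cell = 'O' → FULL

Answer: 3,4,5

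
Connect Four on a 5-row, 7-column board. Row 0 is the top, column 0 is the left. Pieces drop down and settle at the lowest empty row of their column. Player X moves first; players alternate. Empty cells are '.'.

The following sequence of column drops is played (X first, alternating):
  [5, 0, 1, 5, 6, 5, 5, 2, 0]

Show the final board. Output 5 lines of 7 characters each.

Answer: .......
.....X.
.....O.
X....O.
OXO..XX

Derivation:
Move 1: X drops in col 5, lands at row 4
Move 2: O drops in col 0, lands at row 4
Move 3: X drops in col 1, lands at row 4
Move 4: O drops in col 5, lands at row 3
Move 5: X drops in col 6, lands at row 4
Move 6: O drops in col 5, lands at row 2
Move 7: X drops in col 5, lands at row 1
Move 8: O drops in col 2, lands at row 4
Move 9: X drops in col 0, lands at row 3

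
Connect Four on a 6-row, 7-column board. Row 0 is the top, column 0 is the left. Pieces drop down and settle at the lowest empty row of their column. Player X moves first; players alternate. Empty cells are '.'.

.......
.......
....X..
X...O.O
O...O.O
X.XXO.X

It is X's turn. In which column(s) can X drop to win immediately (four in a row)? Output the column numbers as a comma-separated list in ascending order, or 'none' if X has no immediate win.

col 0: drop X → no win
col 1: drop X → WIN!
col 2: drop X → no win
col 3: drop X → no win
col 4: drop X → no win
col 5: drop X → no win
col 6: drop X → no win

Answer: 1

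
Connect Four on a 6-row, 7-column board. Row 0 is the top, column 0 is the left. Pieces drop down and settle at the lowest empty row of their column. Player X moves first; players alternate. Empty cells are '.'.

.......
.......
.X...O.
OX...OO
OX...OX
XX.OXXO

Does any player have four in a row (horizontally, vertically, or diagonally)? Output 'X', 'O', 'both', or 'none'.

X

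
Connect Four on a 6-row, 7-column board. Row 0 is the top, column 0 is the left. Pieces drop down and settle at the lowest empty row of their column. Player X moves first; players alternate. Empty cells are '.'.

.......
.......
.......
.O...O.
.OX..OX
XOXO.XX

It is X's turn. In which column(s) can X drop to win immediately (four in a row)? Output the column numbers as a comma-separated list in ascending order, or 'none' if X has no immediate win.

col 0: drop X → no win
col 1: drop X → no win
col 2: drop X → no win
col 3: drop X → no win
col 4: drop X → no win
col 5: drop X → no win
col 6: drop X → no win

Answer: none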